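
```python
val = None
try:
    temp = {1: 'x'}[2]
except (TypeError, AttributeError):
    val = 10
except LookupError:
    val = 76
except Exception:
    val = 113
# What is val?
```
76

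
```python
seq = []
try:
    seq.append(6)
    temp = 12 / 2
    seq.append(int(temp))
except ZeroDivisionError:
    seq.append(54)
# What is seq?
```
[6, 6]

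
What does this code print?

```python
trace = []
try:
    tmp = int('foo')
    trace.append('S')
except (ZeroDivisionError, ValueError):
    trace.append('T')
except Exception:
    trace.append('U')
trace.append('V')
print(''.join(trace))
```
TV

ValueError matches tuple containing it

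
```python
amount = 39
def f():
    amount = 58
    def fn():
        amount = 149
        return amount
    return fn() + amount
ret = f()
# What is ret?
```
207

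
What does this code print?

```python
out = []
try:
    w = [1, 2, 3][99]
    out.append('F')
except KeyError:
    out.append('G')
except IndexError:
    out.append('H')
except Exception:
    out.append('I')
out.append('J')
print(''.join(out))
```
HJ

IndexError matches before generic Exception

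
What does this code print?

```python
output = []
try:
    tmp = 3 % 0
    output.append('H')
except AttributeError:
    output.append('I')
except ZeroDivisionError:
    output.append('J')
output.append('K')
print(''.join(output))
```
JK

ZeroDivisionError is caught by its specific handler, not AttributeError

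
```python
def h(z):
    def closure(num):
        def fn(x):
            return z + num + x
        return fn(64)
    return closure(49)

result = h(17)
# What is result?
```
130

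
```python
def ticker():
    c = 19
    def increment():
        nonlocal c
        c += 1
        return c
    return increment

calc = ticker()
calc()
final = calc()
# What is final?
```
21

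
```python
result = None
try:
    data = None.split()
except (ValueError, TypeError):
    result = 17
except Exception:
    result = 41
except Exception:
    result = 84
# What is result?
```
41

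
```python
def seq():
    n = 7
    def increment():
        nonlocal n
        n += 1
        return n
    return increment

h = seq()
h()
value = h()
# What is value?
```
9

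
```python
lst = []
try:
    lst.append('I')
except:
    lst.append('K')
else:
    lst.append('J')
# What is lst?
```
['I', 'J']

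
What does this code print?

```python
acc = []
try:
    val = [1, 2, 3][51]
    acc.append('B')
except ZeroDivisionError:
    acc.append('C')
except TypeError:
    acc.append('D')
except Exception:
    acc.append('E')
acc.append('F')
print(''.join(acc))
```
EF

IndexError not specifically caught, falls to Exception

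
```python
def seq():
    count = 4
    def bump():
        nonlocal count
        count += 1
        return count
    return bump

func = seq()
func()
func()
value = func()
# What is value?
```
7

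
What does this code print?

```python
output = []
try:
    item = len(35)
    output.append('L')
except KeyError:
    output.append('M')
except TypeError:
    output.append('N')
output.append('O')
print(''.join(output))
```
NO

TypeError is caught by its specific handler, not KeyError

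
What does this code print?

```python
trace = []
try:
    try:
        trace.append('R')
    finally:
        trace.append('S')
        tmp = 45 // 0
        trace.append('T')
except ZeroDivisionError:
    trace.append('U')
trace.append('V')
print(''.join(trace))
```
RSUV

Exception in inner finally caught by outer except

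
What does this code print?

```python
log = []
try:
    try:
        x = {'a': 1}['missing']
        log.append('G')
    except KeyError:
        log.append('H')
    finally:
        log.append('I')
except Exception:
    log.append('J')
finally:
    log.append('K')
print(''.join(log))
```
HIK

Both finally blocks run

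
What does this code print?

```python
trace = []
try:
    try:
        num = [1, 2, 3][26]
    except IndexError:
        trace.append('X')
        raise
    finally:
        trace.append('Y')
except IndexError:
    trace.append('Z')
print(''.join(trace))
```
XYZ

finally runs before re-raised exception propagates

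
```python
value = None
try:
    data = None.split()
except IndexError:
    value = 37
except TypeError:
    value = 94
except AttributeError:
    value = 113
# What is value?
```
113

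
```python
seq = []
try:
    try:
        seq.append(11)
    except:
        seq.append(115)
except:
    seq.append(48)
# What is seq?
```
[11]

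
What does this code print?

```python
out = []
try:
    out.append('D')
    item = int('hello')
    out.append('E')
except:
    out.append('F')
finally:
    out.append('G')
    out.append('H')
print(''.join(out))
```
DFGH

Code before exception runs, then except, then all of finally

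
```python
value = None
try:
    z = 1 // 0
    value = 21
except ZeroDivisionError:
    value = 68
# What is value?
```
68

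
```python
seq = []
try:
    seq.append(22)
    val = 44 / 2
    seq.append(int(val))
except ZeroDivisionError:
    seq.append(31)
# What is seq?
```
[22, 22]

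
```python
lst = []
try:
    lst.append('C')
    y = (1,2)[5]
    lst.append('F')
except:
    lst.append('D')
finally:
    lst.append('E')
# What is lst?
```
['C', 'D', 'E']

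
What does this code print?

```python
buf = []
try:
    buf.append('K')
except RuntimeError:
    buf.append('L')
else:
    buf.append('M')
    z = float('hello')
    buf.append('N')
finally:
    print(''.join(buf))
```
KM

Try succeeds, else appends 'M', ValueError in else is uncaught, finally prints before exception propagates ('N' never appended)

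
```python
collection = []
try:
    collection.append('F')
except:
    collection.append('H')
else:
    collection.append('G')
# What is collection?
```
['F', 'G']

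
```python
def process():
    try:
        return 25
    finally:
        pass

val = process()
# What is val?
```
25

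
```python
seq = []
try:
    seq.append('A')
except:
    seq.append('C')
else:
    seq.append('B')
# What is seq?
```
['A', 'B']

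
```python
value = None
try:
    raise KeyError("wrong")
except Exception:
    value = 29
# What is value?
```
29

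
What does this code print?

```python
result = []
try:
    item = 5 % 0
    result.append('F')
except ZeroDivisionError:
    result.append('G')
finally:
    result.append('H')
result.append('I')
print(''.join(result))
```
GHI

finally always runs, even after exception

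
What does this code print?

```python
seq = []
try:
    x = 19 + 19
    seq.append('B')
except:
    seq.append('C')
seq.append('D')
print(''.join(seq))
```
BD

No exception, try block completes normally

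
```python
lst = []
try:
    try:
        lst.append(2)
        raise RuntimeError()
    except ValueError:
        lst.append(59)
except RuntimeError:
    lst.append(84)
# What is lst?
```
[2, 84]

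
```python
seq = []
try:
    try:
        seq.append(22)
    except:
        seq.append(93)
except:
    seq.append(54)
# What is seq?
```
[22]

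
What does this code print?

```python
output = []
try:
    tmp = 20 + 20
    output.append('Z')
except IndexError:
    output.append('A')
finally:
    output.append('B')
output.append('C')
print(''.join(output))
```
ZBC

finally runs after normal execution too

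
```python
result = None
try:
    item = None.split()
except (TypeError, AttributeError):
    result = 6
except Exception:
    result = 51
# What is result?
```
6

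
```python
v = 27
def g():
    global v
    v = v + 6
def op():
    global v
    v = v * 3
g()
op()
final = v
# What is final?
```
99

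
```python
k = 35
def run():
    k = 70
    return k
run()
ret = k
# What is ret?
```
35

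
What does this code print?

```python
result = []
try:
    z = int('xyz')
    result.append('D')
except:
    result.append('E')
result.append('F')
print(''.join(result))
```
EF

Exception raised in try, caught by bare except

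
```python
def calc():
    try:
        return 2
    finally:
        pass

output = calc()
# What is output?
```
2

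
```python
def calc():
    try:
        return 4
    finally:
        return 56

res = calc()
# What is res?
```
56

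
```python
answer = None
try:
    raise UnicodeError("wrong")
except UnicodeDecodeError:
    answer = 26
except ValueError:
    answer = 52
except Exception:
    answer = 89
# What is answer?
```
52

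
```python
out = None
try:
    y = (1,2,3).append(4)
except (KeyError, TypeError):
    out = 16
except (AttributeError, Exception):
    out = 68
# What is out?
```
68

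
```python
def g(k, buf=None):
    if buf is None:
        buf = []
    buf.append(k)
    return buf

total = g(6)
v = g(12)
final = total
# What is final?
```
[6]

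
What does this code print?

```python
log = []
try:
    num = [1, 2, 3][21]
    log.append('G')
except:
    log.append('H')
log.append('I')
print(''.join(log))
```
HI

Exception raised in try, caught by bare except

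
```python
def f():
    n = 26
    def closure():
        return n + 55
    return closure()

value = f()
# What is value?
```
81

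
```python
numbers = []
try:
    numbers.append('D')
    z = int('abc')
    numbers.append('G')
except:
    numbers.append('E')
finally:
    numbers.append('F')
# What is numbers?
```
['D', 'E', 'F']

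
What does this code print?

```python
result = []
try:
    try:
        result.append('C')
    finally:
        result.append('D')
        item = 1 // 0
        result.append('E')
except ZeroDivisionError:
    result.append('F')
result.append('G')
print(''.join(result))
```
CDFG

Exception in inner finally caught by outer except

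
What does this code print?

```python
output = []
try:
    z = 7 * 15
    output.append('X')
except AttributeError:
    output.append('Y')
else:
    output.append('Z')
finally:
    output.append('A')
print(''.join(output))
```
XZA

else runs before finally when no exception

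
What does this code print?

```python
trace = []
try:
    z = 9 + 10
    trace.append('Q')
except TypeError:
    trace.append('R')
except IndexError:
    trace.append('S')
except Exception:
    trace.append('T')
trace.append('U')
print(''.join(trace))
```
QU

No exception, try block completes normally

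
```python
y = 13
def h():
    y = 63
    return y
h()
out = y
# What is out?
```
13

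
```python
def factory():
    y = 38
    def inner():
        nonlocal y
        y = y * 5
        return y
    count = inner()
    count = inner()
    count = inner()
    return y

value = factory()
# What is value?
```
4750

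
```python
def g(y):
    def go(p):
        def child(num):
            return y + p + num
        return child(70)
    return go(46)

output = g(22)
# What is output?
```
138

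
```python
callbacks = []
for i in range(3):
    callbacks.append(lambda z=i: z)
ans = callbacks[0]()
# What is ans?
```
0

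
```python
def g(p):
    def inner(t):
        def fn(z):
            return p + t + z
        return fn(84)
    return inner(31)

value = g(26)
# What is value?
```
141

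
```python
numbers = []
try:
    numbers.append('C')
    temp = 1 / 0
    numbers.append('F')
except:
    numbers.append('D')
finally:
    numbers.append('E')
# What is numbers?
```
['C', 'D', 'E']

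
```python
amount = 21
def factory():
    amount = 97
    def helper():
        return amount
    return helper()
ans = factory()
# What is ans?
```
97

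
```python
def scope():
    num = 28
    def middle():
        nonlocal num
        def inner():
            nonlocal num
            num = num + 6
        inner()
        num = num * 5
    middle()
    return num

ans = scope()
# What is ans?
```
170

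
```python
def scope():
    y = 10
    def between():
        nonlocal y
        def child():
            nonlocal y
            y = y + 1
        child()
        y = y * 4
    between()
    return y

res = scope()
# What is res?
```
44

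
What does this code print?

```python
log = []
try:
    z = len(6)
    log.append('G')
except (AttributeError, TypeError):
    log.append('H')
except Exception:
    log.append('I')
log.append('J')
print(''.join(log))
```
HJ

TypeError matches tuple containing it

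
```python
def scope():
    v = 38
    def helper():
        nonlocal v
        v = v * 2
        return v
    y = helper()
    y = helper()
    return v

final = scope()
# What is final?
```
152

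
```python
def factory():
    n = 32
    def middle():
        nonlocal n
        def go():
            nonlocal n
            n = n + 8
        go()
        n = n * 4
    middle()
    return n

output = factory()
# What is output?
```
160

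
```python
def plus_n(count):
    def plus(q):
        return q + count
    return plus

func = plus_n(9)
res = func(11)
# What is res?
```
20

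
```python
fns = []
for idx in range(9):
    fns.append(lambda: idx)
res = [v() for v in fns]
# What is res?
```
[8, 8, 8, 8, 8, 8, 8, 8, 8]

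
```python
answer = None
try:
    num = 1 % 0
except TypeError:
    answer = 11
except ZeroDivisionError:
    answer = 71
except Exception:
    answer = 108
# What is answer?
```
71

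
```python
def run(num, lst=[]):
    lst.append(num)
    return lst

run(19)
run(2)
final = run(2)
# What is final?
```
[19, 2, 2]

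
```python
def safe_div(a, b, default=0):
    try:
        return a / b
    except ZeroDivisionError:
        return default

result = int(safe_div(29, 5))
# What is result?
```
5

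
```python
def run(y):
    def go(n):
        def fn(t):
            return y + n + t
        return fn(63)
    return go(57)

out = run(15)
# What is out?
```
135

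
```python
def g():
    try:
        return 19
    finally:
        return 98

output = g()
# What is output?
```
98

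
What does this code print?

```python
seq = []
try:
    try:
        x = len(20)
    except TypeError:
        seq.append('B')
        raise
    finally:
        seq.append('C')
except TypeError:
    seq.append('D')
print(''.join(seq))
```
BCD

finally runs before re-raised exception propagates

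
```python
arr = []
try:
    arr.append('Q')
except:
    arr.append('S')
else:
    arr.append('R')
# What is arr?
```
['Q', 'R']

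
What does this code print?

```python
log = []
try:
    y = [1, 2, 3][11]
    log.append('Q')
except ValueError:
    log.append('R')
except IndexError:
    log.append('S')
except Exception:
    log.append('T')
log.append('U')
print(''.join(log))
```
SU

IndexError matches before generic Exception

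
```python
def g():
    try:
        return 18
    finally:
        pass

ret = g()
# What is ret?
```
18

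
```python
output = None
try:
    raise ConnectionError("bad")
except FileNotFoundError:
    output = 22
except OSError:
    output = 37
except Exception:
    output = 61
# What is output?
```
37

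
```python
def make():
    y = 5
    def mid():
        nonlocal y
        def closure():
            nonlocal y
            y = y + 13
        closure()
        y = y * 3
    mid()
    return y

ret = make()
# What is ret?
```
54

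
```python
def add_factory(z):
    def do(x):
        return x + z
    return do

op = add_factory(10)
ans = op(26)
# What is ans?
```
36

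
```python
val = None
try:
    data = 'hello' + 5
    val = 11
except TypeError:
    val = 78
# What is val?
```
78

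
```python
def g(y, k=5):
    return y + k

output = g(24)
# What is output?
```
29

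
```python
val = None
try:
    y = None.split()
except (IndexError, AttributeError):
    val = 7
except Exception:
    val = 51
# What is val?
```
7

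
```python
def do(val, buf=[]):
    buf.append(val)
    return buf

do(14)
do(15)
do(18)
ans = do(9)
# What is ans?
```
[14, 15, 18, 9]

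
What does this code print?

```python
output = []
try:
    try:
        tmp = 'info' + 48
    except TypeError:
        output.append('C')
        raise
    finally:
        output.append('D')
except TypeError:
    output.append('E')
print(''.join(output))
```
CDE

finally runs before re-raised exception propagates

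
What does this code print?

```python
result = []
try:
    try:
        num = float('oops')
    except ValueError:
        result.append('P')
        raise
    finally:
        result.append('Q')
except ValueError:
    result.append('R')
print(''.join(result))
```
PQR

finally runs before re-raised exception propagates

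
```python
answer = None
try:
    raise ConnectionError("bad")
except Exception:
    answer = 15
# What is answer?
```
15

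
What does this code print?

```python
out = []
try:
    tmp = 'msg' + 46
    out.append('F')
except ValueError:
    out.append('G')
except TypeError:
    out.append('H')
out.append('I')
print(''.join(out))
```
HI

TypeError is caught by its specific handler, not ValueError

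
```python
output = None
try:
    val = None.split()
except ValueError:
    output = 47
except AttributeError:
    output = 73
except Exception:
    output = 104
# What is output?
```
73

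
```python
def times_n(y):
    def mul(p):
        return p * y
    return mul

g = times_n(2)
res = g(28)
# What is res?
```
56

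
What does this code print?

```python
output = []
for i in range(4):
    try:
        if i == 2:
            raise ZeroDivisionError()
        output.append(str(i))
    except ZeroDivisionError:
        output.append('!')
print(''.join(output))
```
01!3

Exception on i=2 caught, loop continues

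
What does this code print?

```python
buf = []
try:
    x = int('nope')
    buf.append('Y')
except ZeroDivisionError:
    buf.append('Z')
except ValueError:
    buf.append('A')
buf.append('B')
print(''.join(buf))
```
AB

ValueError is caught by its specific handler, not ZeroDivisionError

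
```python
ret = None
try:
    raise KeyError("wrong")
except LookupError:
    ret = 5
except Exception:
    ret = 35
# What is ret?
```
5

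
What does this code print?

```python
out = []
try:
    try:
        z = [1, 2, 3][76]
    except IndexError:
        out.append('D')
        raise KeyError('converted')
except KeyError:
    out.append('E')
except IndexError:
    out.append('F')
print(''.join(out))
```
DE

New KeyError raised, caught by outer KeyError handler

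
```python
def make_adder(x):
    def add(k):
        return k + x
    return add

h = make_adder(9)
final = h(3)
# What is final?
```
12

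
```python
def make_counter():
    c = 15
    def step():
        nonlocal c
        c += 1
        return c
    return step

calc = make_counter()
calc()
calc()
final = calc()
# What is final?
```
18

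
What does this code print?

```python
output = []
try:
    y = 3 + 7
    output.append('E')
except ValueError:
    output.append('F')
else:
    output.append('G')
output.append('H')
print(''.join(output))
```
EGH

else block runs when no exception occurs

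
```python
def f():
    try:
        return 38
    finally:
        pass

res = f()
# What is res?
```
38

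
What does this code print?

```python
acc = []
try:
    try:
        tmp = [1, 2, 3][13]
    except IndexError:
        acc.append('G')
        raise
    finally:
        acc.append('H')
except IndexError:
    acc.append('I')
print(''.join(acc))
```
GHI

finally runs before re-raised exception propagates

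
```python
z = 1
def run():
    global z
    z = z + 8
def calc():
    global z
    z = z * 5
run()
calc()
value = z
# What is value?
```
45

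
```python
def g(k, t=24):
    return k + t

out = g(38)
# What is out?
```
62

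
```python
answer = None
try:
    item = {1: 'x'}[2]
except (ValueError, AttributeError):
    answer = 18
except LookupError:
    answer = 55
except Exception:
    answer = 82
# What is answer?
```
55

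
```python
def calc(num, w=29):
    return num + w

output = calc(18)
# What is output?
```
47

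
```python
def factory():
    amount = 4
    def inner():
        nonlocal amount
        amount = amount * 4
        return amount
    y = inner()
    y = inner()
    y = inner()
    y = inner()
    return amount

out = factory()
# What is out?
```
1024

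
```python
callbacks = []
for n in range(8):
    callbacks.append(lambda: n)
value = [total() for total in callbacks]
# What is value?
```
[7, 7, 7, 7, 7, 7, 7, 7]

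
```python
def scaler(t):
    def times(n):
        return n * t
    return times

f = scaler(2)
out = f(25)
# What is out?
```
50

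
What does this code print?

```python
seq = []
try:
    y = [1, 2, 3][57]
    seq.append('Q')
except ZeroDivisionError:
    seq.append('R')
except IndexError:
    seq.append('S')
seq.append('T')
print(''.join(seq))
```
ST

IndexError is caught by its specific handler, not ZeroDivisionError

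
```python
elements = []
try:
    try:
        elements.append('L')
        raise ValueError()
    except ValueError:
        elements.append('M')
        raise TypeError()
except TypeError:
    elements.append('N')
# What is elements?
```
['L', 'M', 'N']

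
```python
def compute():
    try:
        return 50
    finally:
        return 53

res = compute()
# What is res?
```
53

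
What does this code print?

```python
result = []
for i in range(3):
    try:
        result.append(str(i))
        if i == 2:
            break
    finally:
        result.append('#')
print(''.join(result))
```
0#1#2#

finally runs even when breaking out of loop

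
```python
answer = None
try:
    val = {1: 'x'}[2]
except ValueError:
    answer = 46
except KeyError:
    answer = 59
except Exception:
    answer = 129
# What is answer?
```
59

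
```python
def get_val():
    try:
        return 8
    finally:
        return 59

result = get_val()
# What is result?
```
59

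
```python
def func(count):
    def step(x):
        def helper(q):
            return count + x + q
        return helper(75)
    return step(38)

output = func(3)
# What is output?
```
116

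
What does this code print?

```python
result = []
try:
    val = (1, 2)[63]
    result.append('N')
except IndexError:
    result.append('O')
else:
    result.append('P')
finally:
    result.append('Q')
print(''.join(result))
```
OQ

Exception: except runs, else skipped, finally runs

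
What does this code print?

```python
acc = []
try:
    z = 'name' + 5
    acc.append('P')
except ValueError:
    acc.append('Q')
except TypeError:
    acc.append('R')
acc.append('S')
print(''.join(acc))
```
RS

TypeError is caught by its specific handler, not ValueError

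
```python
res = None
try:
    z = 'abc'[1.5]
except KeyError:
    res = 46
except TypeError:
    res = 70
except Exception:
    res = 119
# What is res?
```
70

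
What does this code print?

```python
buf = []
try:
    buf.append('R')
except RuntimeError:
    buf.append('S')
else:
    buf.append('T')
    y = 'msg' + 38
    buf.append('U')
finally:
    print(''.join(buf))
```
RT

Try succeeds, else appends 'T', TypeError in else is uncaught, finally prints before exception propagates ('U' never appended)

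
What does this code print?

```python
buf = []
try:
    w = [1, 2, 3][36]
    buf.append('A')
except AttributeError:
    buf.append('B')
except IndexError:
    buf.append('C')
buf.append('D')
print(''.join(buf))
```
CD

IndexError is caught by its specific handler, not AttributeError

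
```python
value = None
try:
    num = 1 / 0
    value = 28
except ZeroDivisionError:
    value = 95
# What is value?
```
95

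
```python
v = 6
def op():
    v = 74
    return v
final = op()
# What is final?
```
74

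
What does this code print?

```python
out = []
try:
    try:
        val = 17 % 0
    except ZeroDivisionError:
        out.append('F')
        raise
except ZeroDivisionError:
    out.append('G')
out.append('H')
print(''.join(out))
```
FGH

raise without argument re-raises current exception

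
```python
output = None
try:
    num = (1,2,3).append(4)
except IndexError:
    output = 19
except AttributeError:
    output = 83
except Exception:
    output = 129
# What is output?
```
83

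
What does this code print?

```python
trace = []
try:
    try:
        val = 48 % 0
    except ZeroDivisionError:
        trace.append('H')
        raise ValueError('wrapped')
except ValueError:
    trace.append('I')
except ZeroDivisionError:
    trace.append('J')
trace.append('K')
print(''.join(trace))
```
HIK

ValueError raised and caught, original ZeroDivisionError not re-raised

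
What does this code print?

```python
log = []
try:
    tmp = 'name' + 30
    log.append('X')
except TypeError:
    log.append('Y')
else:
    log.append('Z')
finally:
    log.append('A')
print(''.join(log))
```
YA

Exception: except runs, else skipped, finally runs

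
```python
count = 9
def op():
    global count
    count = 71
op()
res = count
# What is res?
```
71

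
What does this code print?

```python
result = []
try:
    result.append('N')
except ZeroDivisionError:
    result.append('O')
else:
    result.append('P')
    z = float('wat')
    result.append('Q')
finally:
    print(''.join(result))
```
NP

Try succeeds, else appends 'P', ValueError in else is uncaught, finally prints before exception propagates ('Q' never appended)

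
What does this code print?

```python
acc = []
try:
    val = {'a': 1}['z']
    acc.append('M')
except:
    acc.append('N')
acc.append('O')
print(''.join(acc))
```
NO

Exception raised in try, caught by bare except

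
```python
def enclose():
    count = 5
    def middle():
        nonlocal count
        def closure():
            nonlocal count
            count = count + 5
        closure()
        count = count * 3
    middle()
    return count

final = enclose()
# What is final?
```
30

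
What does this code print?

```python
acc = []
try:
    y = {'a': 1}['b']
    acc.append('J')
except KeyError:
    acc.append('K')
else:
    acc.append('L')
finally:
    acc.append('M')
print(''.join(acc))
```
KM

Exception: except runs, else skipped, finally runs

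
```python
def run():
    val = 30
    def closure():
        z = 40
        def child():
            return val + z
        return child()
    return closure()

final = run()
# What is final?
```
70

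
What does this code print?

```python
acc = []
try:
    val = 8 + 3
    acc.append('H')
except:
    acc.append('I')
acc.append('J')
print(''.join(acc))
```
HJ

No exception, try block completes normally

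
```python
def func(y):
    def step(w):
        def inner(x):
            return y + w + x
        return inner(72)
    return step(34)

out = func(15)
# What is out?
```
121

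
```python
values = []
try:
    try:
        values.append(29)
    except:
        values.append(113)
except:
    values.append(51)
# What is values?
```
[29]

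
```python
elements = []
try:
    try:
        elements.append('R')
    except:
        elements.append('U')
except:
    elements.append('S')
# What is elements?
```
['R']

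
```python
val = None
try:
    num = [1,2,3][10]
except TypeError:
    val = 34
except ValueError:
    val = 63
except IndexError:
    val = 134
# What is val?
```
134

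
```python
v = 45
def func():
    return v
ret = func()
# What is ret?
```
45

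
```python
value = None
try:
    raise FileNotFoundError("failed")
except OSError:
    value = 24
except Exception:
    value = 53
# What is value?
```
24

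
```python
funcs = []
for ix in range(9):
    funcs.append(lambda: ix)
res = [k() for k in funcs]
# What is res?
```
[8, 8, 8, 8, 8, 8, 8, 8, 8]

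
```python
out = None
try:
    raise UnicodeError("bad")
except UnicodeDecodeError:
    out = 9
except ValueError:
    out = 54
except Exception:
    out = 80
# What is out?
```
54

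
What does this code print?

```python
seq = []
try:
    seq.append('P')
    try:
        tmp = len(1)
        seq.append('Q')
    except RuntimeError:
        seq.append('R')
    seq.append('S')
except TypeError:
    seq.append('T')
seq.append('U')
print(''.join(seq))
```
PTU

Inner handler doesn't match, propagates to outer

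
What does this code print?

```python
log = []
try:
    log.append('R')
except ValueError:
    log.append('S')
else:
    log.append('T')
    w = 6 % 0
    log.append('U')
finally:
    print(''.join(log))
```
RT

Try succeeds, else appends 'T', ZeroDivisionError in else is uncaught, finally prints before exception propagates ('U' never appended)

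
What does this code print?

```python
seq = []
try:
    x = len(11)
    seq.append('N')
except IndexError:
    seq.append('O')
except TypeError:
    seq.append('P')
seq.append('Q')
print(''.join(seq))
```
PQ

TypeError is caught by its specific handler, not IndexError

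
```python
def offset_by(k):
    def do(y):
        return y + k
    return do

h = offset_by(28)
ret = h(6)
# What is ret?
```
34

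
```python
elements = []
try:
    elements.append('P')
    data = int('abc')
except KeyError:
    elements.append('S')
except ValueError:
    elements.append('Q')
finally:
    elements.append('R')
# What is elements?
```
['P', 'Q', 'R']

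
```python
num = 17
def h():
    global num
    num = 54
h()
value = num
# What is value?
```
54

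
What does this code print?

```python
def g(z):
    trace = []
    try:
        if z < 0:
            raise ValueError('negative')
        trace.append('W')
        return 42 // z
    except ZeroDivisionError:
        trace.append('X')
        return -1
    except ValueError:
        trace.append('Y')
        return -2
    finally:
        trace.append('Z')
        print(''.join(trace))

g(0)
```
WXZ

z=0 causes ZeroDivisionError, caught, finally prints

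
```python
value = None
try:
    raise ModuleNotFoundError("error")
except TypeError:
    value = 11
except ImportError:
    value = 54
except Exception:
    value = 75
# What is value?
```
54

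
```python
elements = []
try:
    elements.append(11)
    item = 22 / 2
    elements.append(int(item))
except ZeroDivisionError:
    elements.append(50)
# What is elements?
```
[11, 11]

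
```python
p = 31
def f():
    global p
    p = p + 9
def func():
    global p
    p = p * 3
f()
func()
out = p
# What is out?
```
120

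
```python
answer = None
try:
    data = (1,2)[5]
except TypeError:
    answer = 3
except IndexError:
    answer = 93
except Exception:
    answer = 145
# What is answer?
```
93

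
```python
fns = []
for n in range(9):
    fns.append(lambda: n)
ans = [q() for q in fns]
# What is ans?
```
[8, 8, 8, 8, 8, 8, 8, 8, 8]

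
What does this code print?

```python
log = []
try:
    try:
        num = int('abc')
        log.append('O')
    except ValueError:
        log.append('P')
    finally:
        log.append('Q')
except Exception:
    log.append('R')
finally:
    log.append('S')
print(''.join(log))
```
PQS

Both finally blocks run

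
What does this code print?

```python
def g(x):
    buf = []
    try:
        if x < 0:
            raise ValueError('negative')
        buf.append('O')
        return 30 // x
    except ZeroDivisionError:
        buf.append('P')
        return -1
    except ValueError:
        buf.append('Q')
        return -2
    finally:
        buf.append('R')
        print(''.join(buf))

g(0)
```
OPR

x=0 causes ZeroDivisionError, caught, finally prints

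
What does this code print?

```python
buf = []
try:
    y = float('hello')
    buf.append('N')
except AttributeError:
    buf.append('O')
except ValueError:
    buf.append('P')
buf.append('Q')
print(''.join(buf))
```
PQ

ValueError is caught by its specific handler, not AttributeError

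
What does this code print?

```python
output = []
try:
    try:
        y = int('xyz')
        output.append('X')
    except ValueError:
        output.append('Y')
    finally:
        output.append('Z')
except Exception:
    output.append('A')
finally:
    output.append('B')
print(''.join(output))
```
YZB

Both finally blocks run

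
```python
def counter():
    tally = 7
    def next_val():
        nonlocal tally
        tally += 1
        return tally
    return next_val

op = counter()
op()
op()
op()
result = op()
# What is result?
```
11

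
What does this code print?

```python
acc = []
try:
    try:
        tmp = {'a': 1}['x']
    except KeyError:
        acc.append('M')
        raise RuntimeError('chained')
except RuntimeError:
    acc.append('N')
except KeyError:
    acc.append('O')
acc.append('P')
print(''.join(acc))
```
MNP

RuntimeError raised and caught, original KeyError not re-raised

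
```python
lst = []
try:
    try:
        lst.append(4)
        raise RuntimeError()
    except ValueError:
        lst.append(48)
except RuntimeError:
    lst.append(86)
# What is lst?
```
[4, 86]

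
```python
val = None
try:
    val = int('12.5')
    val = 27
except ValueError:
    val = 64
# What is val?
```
64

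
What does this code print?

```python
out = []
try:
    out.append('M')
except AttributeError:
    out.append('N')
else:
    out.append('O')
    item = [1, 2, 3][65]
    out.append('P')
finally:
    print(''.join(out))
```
MO

Try succeeds, else appends 'O', IndexError in else is uncaught, finally prints before exception propagates ('P' never appended)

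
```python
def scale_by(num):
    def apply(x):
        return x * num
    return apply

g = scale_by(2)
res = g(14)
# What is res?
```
28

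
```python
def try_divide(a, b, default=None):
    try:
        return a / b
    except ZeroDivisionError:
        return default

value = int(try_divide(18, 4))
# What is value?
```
4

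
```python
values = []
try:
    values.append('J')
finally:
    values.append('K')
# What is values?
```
['J', 'K']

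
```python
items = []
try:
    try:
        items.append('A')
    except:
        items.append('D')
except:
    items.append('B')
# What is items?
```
['A']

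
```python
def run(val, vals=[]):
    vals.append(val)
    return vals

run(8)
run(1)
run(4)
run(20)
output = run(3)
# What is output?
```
[8, 1, 4, 20, 3]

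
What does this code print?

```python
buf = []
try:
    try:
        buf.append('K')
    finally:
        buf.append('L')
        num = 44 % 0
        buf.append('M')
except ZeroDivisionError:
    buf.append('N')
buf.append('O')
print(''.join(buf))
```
KLNO

Exception in inner finally caught by outer except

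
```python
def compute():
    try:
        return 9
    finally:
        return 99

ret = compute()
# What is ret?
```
99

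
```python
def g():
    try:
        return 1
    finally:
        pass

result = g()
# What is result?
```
1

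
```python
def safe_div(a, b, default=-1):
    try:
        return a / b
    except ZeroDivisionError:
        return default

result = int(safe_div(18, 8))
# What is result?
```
2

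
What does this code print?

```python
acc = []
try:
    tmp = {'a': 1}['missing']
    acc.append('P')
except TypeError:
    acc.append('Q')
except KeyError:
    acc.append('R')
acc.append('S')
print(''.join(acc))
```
RS

KeyError is caught by its specific handler, not TypeError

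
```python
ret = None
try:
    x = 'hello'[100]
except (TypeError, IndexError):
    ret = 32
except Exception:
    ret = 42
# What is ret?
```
32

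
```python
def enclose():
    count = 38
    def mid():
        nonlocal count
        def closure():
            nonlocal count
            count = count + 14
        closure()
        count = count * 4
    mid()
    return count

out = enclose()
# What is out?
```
208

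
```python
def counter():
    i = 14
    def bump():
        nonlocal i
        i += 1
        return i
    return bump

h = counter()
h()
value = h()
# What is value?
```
16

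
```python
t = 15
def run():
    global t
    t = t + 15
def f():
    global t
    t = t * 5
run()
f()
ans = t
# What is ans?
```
150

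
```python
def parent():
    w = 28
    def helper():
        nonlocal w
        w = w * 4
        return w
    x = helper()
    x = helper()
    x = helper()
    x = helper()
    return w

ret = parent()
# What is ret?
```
7168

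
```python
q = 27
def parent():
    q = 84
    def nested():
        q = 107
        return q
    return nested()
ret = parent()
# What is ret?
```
107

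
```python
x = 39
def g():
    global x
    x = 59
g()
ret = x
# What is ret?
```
59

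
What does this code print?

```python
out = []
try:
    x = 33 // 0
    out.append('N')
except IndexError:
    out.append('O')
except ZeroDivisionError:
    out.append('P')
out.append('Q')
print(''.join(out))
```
PQ

ZeroDivisionError is caught by its specific handler, not IndexError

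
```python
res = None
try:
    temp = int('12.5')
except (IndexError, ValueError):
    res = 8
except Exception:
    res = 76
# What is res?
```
8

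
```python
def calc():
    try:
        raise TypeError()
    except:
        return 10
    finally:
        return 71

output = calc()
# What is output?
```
71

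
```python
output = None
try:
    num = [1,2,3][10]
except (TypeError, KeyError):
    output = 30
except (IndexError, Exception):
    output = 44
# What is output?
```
44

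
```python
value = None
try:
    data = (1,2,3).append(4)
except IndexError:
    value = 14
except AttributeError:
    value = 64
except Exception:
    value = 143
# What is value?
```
64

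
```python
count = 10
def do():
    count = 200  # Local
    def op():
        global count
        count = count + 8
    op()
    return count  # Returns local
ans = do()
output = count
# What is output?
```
18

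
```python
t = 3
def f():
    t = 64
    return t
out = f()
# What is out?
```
64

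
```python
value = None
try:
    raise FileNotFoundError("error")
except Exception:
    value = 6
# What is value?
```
6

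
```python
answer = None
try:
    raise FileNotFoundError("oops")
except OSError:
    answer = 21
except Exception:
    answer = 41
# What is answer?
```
21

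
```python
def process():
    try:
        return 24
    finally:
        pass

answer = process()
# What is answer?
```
24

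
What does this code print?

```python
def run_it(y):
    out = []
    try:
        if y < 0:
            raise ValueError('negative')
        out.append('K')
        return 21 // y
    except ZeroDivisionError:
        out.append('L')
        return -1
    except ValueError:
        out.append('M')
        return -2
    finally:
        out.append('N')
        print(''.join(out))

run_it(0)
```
KLN

y=0 causes ZeroDivisionError, caught, finally prints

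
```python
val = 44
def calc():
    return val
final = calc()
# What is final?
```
44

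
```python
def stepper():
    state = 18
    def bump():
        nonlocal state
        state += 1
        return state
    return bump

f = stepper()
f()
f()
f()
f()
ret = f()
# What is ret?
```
23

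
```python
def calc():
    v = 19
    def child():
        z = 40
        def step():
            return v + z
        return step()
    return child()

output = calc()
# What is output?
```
59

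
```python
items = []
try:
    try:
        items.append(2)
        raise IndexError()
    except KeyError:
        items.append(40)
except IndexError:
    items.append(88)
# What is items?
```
[2, 88]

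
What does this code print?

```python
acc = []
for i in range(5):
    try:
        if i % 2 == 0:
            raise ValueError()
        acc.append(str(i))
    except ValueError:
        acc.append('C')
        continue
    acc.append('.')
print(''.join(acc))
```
C1.C3.C

continue in except skips rest of loop body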